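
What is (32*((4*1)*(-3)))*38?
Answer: -14592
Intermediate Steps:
(32*((4*1)*(-3)))*38 = (32*(4*(-3)))*38 = (32*(-12))*38 = -384*38 = -14592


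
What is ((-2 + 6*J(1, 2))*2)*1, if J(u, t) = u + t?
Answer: 32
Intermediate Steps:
J(u, t) = t + u
((-2 + 6*J(1, 2))*2)*1 = ((-2 + 6*(2 + 1))*2)*1 = ((-2 + 6*3)*2)*1 = ((-2 + 18)*2)*1 = (16*2)*1 = 32*1 = 32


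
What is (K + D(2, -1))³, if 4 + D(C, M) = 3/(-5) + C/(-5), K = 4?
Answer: -1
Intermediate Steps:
D(C, M) = -23/5 - C/5 (D(C, M) = -4 + (3/(-5) + C/(-5)) = -4 + (3*(-⅕) + C*(-⅕)) = -4 + (-⅗ - C/5) = -23/5 - C/5)
(K + D(2, -1))³ = (4 + (-23/5 - ⅕*2))³ = (4 + (-23/5 - ⅖))³ = (4 - 5)³ = (-1)³ = -1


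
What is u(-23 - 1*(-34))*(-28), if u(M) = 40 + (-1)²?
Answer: -1148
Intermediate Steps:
u(M) = 41 (u(M) = 40 + 1 = 41)
u(-23 - 1*(-34))*(-28) = 41*(-28) = -1148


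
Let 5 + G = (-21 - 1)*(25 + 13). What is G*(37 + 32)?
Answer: -58029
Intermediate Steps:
G = -841 (G = -5 + (-21 - 1)*(25 + 13) = -5 - 22*38 = -5 - 836 = -841)
G*(37 + 32) = -841*(37 + 32) = -841*69 = -58029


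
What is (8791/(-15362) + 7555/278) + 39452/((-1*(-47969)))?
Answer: 1404632902775/51214534571 ≈ 27.426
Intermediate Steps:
(8791/(-15362) + 7555/278) + 39452/((-1*(-47969))) = (8791*(-1/15362) + 7555*(1/278)) + 39452/47969 = (-8791/15362 + 7555/278) + 39452*(1/47969) = 28404003/1067659 + 39452/47969 = 1404632902775/51214534571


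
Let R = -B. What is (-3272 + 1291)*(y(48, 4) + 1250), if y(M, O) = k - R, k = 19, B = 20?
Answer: -2553509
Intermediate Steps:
R = -20 (R = -1*20 = -20)
y(M, O) = 39 (y(M, O) = 19 - 1*(-20) = 19 + 20 = 39)
(-3272 + 1291)*(y(48, 4) + 1250) = (-3272 + 1291)*(39 + 1250) = -1981*1289 = -2553509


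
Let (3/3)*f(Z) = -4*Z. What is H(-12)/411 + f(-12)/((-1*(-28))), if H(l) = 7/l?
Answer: 59135/34524 ≈ 1.7129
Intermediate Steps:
f(Z) = -4*Z
H(-12)/411 + f(-12)/((-1*(-28))) = (7/(-12))/411 + (-4*(-12))/((-1*(-28))) = (7*(-1/12))*(1/411) + 48/28 = -7/12*1/411 + 48*(1/28) = -7/4932 + 12/7 = 59135/34524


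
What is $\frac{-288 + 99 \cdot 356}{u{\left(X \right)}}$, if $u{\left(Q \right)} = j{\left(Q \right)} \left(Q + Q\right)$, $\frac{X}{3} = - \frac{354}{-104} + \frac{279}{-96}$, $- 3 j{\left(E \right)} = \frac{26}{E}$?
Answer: $- \frac{26217}{13} \approx -2016.7$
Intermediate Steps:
$j{\left(E \right)} = - \frac{26}{3 E}$ ($j{\left(E \right)} = - \frac{26 \frac{1}{E}}{3} = - \frac{26}{3 E}$)
$X = \frac{621}{416}$ ($X = 3 \left(- \frac{354}{-104} + \frac{279}{-96}\right) = 3 \left(\left(-354\right) \left(- \frac{1}{104}\right) + 279 \left(- \frac{1}{96}\right)\right) = 3 \left(\frac{177}{52} - \frac{93}{32}\right) = 3 \cdot \frac{207}{416} = \frac{621}{416} \approx 1.4928$)
$u{\left(Q \right)} = - \frac{52}{3}$ ($u{\left(Q \right)} = - \frac{26}{3 Q} \left(Q + Q\right) = - \frac{26}{3 Q} 2 Q = - \frac{52}{3}$)
$\frac{-288 + 99 \cdot 356}{u{\left(X \right)}} = \frac{-288 + 99 \cdot 356}{- \frac{52}{3}} = \left(-288 + 35244\right) \left(- \frac{3}{52}\right) = 34956 \left(- \frac{3}{52}\right) = - \frac{26217}{13}$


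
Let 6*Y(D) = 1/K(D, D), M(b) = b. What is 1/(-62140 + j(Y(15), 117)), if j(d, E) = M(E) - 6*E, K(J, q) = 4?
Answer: -1/62725 ≈ -1.5943e-5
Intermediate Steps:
Y(D) = 1/24 (Y(D) = (⅙)/4 = (⅙)*(¼) = 1/24)
j(d, E) = -5*E (j(d, E) = E - 6*E = -5*E)
1/(-62140 + j(Y(15), 117)) = 1/(-62140 - 5*117) = 1/(-62140 - 585) = 1/(-62725) = -1/62725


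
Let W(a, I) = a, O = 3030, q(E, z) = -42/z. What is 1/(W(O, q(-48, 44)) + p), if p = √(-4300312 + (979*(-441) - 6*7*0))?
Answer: 3030/13912951 - I*√4732051/13912951 ≈ 0.00021778 - 0.00015635*I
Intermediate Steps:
p = I*√4732051 (p = √(-4300312 + (-431739 - 42*0)) = √(-4300312 + (-431739 + 0)) = √(-4300312 - 431739) = √(-4732051) = I*√4732051 ≈ 2175.3*I)
1/(W(O, q(-48, 44)) + p) = 1/(3030 + I*√4732051)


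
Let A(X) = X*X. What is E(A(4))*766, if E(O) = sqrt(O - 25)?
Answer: 2298*I ≈ 2298.0*I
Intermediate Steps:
A(X) = X**2
E(O) = sqrt(-25 + O)
E(A(4))*766 = sqrt(-25 + 4**2)*766 = sqrt(-25 + 16)*766 = sqrt(-9)*766 = (3*I)*766 = 2298*I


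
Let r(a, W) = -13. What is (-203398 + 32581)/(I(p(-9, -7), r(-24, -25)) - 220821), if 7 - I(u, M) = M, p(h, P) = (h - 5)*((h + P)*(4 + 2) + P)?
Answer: 170817/220801 ≈ 0.77362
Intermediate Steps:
p(h, P) = (-5 + h)*(6*h + 7*P) (p(h, P) = (-5 + h)*((P + h)*6 + P) = (-5 + h)*((6*P + 6*h) + P) = (-5 + h)*(6*h + 7*P))
I(u, M) = 7 - M
(-203398 + 32581)/(I(p(-9, -7), r(-24, -25)) - 220821) = (-203398 + 32581)/((7 - 1*(-13)) - 220821) = -170817/((7 + 13) - 220821) = -170817/(20 - 220821) = -170817/(-220801) = -170817*(-1/220801) = 170817/220801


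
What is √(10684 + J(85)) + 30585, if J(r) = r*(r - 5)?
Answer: 30585 + 2*√4371 ≈ 30717.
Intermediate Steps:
J(r) = r*(-5 + r)
√(10684 + J(85)) + 30585 = √(10684 + 85*(-5 + 85)) + 30585 = √(10684 + 85*80) + 30585 = √(10684 + 6800) + 30585 = √17484 + 30585 = 2*√4371 + 30585 = 30585 + 2*√4371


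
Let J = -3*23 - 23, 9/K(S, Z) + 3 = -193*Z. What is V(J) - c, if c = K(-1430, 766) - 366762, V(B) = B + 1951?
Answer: 54497297270/147841 ≈ 3.6862e+5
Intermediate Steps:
K(S, Z) = 9/(-3 - 193*Z)
J = -92 (J = -69 - 23 = -92)
V(B) = 1951 + B
c = -54222460851/147841 (c = -9/(3 + 193*766) - 366762 = -9/(3 + 147838) - 366762 = -9/147841 - 366762 = -54222460851/147841 ≈ -3.6676e+5)
V(J) - c = (1951 - 92) - 1*(-54222460851/147841) = 1859 + 54222460851/147841 = 54497297270/147841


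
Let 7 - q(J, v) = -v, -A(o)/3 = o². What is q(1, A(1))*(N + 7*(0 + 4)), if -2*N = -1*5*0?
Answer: 112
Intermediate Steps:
A(o) = -3*o²
q(J, v) = 7 + v (q(J, v) = 7 - (-1)*v = 7 + v)
N = 0 (N = -(-1*5)*0/2 = -(-5)*0/2 = -½*0 = 0)
q(1, A(1))*(N + 7*(0 + 4)) = (7 - 3*1²)*(0 + 7*(0 + 4)) = (7 - 3*1)*(0 + 7*4) = (7 - 3)*(0 + 28) = 4*28 = 112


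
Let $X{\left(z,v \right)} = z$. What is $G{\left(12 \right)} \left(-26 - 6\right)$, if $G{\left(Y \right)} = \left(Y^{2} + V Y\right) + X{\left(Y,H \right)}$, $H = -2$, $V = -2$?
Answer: $-4224$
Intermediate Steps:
$G{\left(Y \right)} = Y^{2} - Y$ ($G{\left(Y \right)} = \left(Y^{2} - 2 Y\right) + Y = Y^{2} - Y$)
$G{\left(12 \right)} \left(-26 - 6\right) = 12 \left(-1 + 12\right) \left(-26 - 6\right) = 12 \cdot 11 \left(-32\right) = 132 \left(-32\right) = -4224$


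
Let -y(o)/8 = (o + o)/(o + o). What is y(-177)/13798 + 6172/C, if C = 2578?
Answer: 21285158/8892811 ≈ 2.3935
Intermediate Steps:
y(o) = -8 (y(o) = -8*(o + o)/(o + o) = -8*2*o/(2*o) = -8*2*o*1/(2*o) = -8*1 = -8)
y(-177)/13798 + 6172/C = -8/13798 + 6172/2578 = -8*1/13798 + 6172*(1/2578) = -4/6899 + 3086/1289 = 21285158/8892811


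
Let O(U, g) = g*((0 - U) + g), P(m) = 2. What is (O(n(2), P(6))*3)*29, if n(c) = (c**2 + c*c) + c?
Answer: -1392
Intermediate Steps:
n(c) = c + 2*c**2 (n(c) = (c**2 + c**2) + c = 2*c**2 + c = c + 2*c**2)
O(U, g) = g*(g - U) (O(U, g) = g*(-U + g) = g*(g - U))
(O(n(2), P(6))*3)*29 = ((2*(2 - 2*(1 + 2*2)))*3)*29 = ((2*(2 - 2*(1 + 4)))*3)*29 = ((2*(2 - 2*5))*3)*29 = ((2*(2 - 1*10))*3)*29 = ((2*(2 - 10))*3)*29 = ((2*(-8))*3)*29 = -16*3*29 = -48*29 = -1392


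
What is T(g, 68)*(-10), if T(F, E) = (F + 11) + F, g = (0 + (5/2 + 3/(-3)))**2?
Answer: -155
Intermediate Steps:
g = 9/4 (g = (0 + (5*(1/2) + 3*(-1/3)))**2 = (0 + (5/2 - 1))**2 = (0 + 3/2)**2 = (3/2)**2 = 9/4 ≈ 2.2500)
T(F, E) = 11 + 2*F (T(F, E) = (11 + F) + F = 11 + 2*F)
T(g, 68)*(-10) = (11 + 2*(9/4))*(-10) = (11 + 9/2)*(-10) = (31/2)*(-10) = -155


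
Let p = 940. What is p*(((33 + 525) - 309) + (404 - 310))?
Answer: 322420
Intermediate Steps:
p*(((33 + 525) - 309) + (404 - 310)) = 940*(((33 + 525) - 309) + (404 - 310)) = 940*((558 - 309) + 94) = 940*(249 + 94) = 940*343 = 322420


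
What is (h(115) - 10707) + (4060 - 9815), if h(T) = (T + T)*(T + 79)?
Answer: 28158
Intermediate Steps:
h(T) = 2*T*(79 + T) (h(T) = (2*T)*(79 + T) = 2*T*(79 + T))
(h(115) - 10707) + (4060 - 9815) = (2*115*(79 + 115) - 10707) + (4060 - 9815) = (2*115*194 - 10707) - 5755 = (44620 - 10707) - 5755 = 33913 - 5755 = 28158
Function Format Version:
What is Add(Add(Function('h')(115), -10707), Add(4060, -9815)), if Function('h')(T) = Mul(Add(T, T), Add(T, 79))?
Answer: 28158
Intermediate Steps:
Function('h')(T) = Mul(2, T, Add(79, T)) (Function('h')(T) = Mul(Mul(2, T), Add(79, T)) = Mul(2, T, Add(79, T)))
Add(Add(Function('h')(115), -10707), Add(4060, -9815)) = Add(Add(Mul(2, 115, Add(79, 115)), -10707), Add(4060, -9815)) = Add(Add(Mul(2, 115, 194), -10707), -5755) = Add(Add(44620, -10707), -5755) = Add(33913, -5755) = 28158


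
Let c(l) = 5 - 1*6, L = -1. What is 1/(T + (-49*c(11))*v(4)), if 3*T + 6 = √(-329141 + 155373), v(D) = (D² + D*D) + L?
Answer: 13653/20885369 - 6*I*√43442/20885369 ≈ 0.00065371 - 5.9878e-5*I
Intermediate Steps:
v(D) = -1 + 2*D² (v(D) = (D² + D*D) - 1 = (D² + D²) - 1 = 2*D² - 1 = -1 + 2*D²)
T = -2 + 2*I*√43442/3 (T = -2 + √(-329141 + 155373)/3 = -2 + √(-173768)/3 = -2 + (2*I*√43442)/3 = -2 + 2*I*√43442/3 ≈ -2.0 + 138.95*I)
c(l) = -1 (c(l) = 5 - 6 = -1)
1/(T + (-49*c(11))*v(4)) = 1/((-2 + 2*I*√43442/3) + (-49*(-1))*(-1 + 2*4²)) = 1/((-2 + 2*I*√43442/3) + 49*(-1 + 2*16)) = 1/((-2 + 2*I*√43442/3) + 49*(-1 + 32)) = 1/((-2 + 2*I*√43442/3) + 49*31) = 1/((-2 + 2*I*√43442/3) + 1519) = 1/(1517 + 2*I*√43442/3)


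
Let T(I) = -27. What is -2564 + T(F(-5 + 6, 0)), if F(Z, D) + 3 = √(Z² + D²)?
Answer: -2591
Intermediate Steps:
F(Z, D) = -3 + √(D² + Z²) (F(Z, D) = -3 + √(Z² + D²) = -3 + √(D² + Z²))
-2564 + T(F(-5 + 6, 0)) = -2564 - 27 = -2591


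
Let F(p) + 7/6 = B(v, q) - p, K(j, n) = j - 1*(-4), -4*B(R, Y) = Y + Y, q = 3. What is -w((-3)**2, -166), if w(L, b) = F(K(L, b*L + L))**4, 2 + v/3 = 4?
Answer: -4879681/81 ≈ -60243.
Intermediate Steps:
v = 6 (v = -6 + 3*4 = -6 + 12 = 6)
B(R, Y) = -Y/2 (B(R, Y) = -(Y + Y)/4 = -Y/2)
K(j, n) = 4 + j (K(j, n) = j + 4 = 4 + j)
F(p) = -8/3 - p (F(p) = -7/6 + (-1/2*3 - p) = -7/6 + (-3/2 - p) = -8/3 - p)
w(L, b) = (-20/3 - L)**4 (w(L, b) = (-8/3 - (4 + L))**4 = (-8/3 + (-4 - L))**4 = (-20/3 - L)**4)
-w((-3)**2, -166) = -(20 + 3*(-3)**2)**4/81 = -(20 + 3*9)**4/81 = -(20 + 27)**4/81 = -47**4/81 = -4879681/81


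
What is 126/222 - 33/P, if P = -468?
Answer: 3683/5772 ≈ 0.63808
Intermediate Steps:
126/222 - 33/P = 126/222 - 33/(-468) = 126*(1/222) - 33*(-1/468) = 21/37 + 11/156 = 3683/5772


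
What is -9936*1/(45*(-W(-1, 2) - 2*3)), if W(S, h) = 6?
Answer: 92/5 ≈ 18.400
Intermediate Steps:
-9936*1/(45*(-W(-1, 2) - 2*3)) = -9936*1/(45*(-1*6 - 2*3)) = -9936*1/(45*(-6 - 6)) = -9936/(45*(-12)) = -9936/(-540) = -9936*(-1/540) = 92/5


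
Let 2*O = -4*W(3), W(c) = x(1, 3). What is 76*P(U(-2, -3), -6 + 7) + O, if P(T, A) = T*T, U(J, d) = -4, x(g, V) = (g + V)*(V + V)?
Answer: 1168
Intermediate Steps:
x(g, V) = 2*V*(V + g) (x(g, V) = (V + g)*(2*V) = 2*V*(V + g))
W(c) = 24 (W(c) = 2*3*(3 + 1) = 2*3*4 = 24)
P(T, A) = T²
O = -48 (O = (-4*24)/2 = (½)*(-96) = -48)
76*P(U(-2, -3), -6 + 7) + O = 76*(-4)² - 48 = 76*16 - 48 = 1216 - 48 = 1168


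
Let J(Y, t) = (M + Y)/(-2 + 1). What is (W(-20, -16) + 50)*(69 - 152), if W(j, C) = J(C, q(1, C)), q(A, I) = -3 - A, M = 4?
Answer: -5146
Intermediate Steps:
J(Y, t) = -4 - Y (J(Y, t) = (4 + Y)/(-2 + 1) = (4 + Y)/(-1) = (4 + Y)*(-1) = -4 - Y)
W(j, C) = -4 - C
(W(-20, -16) + 50)*(69 - 152) = ((-4 - 1*(-16)) + 50)*(69 - 152) = ((-4 + 16) + 50)*(-83) = (12 + 50)*(-83) = 62*(-83) = -5146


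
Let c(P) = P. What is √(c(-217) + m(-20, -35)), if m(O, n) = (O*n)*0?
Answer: I*√217 ≈ 14.731*I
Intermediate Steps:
m(O, n) = 0
√(c(-217) + m(-20, -35)) = √(-217 + 0) = √(-217) = I*√217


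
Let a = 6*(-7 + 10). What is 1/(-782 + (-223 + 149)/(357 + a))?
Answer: -375/293324 ≈ -0.0012784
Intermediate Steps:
a = 18 (a = 6*3 = 18)
1/(-782 + (-223 + 149)/(357 + a)) = 1/(-782 + (-223 + 149)/(357 + 18)) = 1/(-782 - 74/375) = 1/(-293324/375) = -375/293324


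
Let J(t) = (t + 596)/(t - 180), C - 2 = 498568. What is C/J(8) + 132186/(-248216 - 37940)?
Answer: -3067389113823/21604778 ≈ -1.4198e+5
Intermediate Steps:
C = 498570 (C = 2 + 498568 = 498570)
J(t) = (596 + t)/(-180 + t)
C/J(8) + 132186/(-248216 - 37940) = 498570/(((596 + 8)/(-180 + 8))) + 132186/(-248216 - 37940) = 498570/((604/(-172))) + 132186/(-286156) = 498570/((-1/172*604)) + 132186*(-1/286156) = 498570/(-151/43) - 66093/143078 = 498570*(-43/151) - 66093/143078 = -21438510/151 - 66093/143078 = -3067389113823/21604778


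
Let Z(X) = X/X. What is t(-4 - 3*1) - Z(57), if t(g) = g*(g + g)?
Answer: 97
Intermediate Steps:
Z(X) = 1
t(g) = 2*g**2 (t(g) = g*(2*g) = 2*g**2)
t(-4 - 3*1) - Z(57) = 2*(-4 - 3*1)**2 - 1*1 = 2*(-4 - 3)**2 - 1 = 2*(-7)**2 - 1 = 2*49 - 1 = 98 - 1 = 97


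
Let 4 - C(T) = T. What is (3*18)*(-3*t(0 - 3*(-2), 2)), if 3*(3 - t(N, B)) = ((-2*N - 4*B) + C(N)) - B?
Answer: -1782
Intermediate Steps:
C(T) = 4 - T
t(N, B) = 5/3 + N + 5*B/3 (t(N, B) = 3 - (((-2*N - 4*B) + (4 - N)) - B)/3 = 3 - (((-4*B - 2*N) + (4 - N)) - B)/3 = 3 - ((4 - 4*B - 3*N) - B)/3 = 3 - (4 - 5*B - 3*N)/3 = 3 + (-4/3 + N + 5*B/3) = 5/3 + N + 5*B/3)
(3*18)*(-3*t(0 - 3*(-2), 2)) = (3*18)*(-3*(5/3 + (0 - 3*(-2)) + (5/3)*2)) = 54*(-3*(5/3 + (0 + 6) + 10/3)) = 54*(-3*(5/3 + 6 + 10/3)) = 54*(-3*11) = 54*(-33) = -1782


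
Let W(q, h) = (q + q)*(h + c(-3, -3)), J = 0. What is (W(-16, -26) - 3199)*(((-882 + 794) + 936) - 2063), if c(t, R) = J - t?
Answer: 2992545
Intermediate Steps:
c(t, R) = -t (c(t, R) = 0 - t = -t)
W(q, h) = 2*q*(3 + h) (W(q, h) = (q + q)*(h - 1*(-3)) = (2*q)*(h + 3) = (2*q)*(3 + h) = 2*q*(3 + h))
(W(-16, -26) - 3199)*(((-882 + 794) + 936) - 2063) = (2*(-16)*(3 - 26) - 3199)*(((-882 + 794) + 936) - 2063) = (2*(-16)*(-23) - 3199)*((-88 + 936) - 2063) = (736 - 3199)*(848 - 2063) = -2463*(-1215) = 2992545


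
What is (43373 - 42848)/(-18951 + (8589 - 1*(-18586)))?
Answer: 525/8224 ≈ 0.063838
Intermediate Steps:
(43373 - 42848)/(-18951 + (8589 - 1*(-18586))) = 525/(-18951 + (8589 + 18586)) = 525/(-18951 + 27175) = 525/8224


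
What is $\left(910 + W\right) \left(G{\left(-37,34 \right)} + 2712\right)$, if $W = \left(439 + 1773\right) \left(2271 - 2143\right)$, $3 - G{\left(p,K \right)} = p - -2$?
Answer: $781126500$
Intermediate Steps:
$G{\left(p,K \right)} = 1 - p$ ($G{\left(p,K \right)} = 3 - \left(p - -2\right) = 3 - \left(p + 2\right) = 3 - \left(2 + p\right) = 1 - p$)
$W = 283136$ ($W = 2212 \cdot 128 = 283136$)
$\left(910 + W\right) \left(G{\left(-37,34 \right)} + 2712\right) = \left(910 + 283136\right) \left(\left(1 - -37\right) + 2712\right) = 284046 \left(\left(1 + 37\right) + 2712\right) = 284046 \left(38 + 2712\right) = 284046 \cdot 2750 = 781126500$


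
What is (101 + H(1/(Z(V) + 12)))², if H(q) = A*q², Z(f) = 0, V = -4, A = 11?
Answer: 211848025/20736 ≈ 10216.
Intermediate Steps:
H(q) = 11*q²
(101 + H(1/(Z(V) + 12)))² = (101 + 11*(1/(0 + 12))²)² = (101 + 11*(1/12)²)² = (101 + 11*(1/144))² = (101 + 11/144)² = (14555/144)² = 211848025/20736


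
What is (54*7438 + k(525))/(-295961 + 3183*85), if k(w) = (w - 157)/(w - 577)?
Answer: -2610692/165139 ≈ -15.809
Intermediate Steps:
k(w) = (-157 + w)/(-577 + w)
(54*7438 + k(525))/(-295961 + 3183*85) = (54*7438 + (-157 + 525)/(-577 + 525))/(-295961 + 3183*85) = (401652 + 368/(-52))/(-295961 + 270555) = (401652 - 1/52*368)/(-25406) = (401652 - 92/13)*(-1/25406) = (5221384/13)*(-1/25406) = -2610692/165139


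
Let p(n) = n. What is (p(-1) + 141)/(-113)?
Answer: -140/113 ≈ -1.2389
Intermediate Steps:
(p(-1) + 141)/(-113) = (-1 + 141)/(-113) = -1/113*140 = -140/113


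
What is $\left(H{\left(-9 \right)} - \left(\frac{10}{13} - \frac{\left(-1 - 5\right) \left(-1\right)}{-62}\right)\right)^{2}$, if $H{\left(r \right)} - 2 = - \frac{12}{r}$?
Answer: $\frac{8898289}{1461681} \approx 6.0877$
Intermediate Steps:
$H{\left(r \right)} = 2 - \frac{12}{r}$
$\left(H{\left(-9 \right)} - \left(\frac{10}{13} - \frac{\left(-1 - 5\right) \left(-1\right)}{-62}\right)\right)^{2} = \left(\left(2 - \frac{12}{-9}\right) - \left(\frac{10}{13} - \frac{\left(-1 - 5\right) \left(-1\right)}{-62}\right)\right)^{2} = \left(\left(2 - - \frac{4}{3}\right) - \left(\frac{10}{13} - \left(-6\right) \left(-1\right) \left(- \frac{1}{62}\right)\right)\right)^{2} = \left(\left(2 + \frac{4}{3}\right) + \left(6 \left(- \frac{1}{62}\right) - \frac{10}{13}\right)\right)^{2} = \left(\frac{10}{3} - \frac{349}{403}\right)^{2} = \left(\frac{2983}{1209}\right)^{2} = \frac{8898289}{1461681}$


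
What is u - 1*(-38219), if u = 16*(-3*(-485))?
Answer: 61499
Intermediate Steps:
u = 23280 (u = 16*1455 = 23280)
u - 1*(-38219) = 23280 - 1*(-38219) = 23280 + 38219 = 61499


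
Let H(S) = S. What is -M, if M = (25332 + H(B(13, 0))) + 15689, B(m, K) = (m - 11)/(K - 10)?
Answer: -205104/5 ≈ -41021.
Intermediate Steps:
B(m, K) = (-11 + m)/(-10 + K)
M = 205104/5 (M = (25332 + (-11 + 13)/(-10 + 0)) + 15689 = (25332 + 2/(-10)) + 15689 = (25332 - 1/10*2) + 15689 = (25332 - 1/5) + 15689 = 126659/5 + 15689 = 205104/5 ≈ 41021.)
-M = -1*205104/5 = -205104/5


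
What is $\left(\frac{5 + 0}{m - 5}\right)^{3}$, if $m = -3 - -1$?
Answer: $- \frac{125}{343} \approx -0.36443$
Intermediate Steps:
$m = -2$ ($m = -3 + 1 = -2$)
$\left(\frac{5 + 0}{m - 5}\right)^{3} = \left(\frac{5 + 0}{-2 - 5}\right)^{3} = \left(\frac{5}{-7}\right)^{3} = \left(5 \left(- \frac{1}{7}\right)\right)^{3} = \left(- \frac{5}{7}\right)^{3} = - \frac{125}{343}$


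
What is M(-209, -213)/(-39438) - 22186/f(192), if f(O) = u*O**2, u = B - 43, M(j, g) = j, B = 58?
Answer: -21094523/605767680 ≈ -0.034823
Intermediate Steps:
u = 15 (u = 58 - 43 = 15)
f(O) = 15*O**2
M(-209, -213)/(-39438) - 22186/f(192) = -209/(-39438) - 22186/(15*192**2) = -209*(-1/39438) - 22186/(15*36864) = 209/39438 - 22186/552960 = 209/39438 - 22186*1/552960 = 209/39438 - 11093/276480 = -21094523/605767680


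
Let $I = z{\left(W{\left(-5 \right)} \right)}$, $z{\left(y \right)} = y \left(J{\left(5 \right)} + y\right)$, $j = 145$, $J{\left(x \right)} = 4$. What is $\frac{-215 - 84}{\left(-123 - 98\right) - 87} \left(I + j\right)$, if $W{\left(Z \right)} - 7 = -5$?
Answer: $\frac{46943}{308} \approx 152.41$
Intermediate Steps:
$W{\left(Z \right)} = 2$ ($W{\left(Z \right)} = 7 - 5 = 2$)
$z{\left(y \right)} = y \left(4 + y\right)$
$I = 12$ ($I = 2 \left(4 + 2\right) = 2 \cdot 6 = 12$)
$\frac{-215 - 84}{\left(-123 - 98\right) - 87} \left(I + j\right) = \frac{-215 - 84}{\left(-123 - 98\right) - 87} \left(12 + 145\right) = - \frac{299}{-221 - 87} \cdot 157 = - \frac{299}{-308} \cdot 157 = \left(-299\right) \left(- \frac{1}{308}\right) 157 = \frac{299}{308} \cdot 157 = \frac{46943}{308}$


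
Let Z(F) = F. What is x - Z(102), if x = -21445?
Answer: -21547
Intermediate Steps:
x - Z(102) = -21445 - 1*102 = -21445 - 102 = -21547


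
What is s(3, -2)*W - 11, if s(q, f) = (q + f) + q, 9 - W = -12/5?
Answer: 173/5 ≈ 34.600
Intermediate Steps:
W = 57/5 (W = 9 - (-12)/5 = 9 - 1*(-12/5) = 9 + 12/5 = 57/5 ≈ 11.400)
s(q, f) = f + 2*q (s(q, f) = (f + q) + q = f + 2*q)
s(3, -2)*W - 11 = (-2 + 2*3)*(57/5) - 11 = (-2 + 6)*(57/5) - 11 = 4*(57/5) - 11 = 228/5 - 11 = 173/5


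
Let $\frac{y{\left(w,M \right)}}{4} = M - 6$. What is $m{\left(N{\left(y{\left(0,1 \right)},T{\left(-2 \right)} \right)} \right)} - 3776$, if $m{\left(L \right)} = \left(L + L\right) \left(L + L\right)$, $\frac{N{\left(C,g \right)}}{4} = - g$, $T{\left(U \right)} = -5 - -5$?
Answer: $-3776$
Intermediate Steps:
$y{\left(w,M \right)} = -24 + 4 M$ ($y{\left(w,M \right)} = 4 \left(M - 6\right) = 4 \left(-6 + M\right) = -24 + 4 M$)
$T{\left(U \right)} = 0$ ($T{\left(U \right)} = -5 + 5 = 0$)
$N{\left(C,g \right)} = - 4 g$ ($N{\left(C,g \right)} = 4 \left(- g\right) = - 4 g$)
$m{\left(L \right)} = 4 L^{2}$ ($m{\left(L \right)} = 2 L 2 L = 4 L^{2}$)
$m{\left(N{\left(y{\left(0,1 \right)},T{\left(-2 \right)} \right)} \right)} - 3776 = 4 \left(\left(-4\right) 0\right)^{2} - 3776 = 4 \cdot 0^{2} - 3776 = 4 \cdot 0 - 3776 = 0 - 3776 = -3776$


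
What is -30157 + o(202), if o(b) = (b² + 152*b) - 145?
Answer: 41206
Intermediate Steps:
o(b) = -145 + b² + 152*b
-30157 + o(202) = -30157 + (-145 + 202² + 152*202) = -30157 + (-145 + 40804 + 30704) = -30157 + 71363 = 41206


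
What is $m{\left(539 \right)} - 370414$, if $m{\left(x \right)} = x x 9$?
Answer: $2244275$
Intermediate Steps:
$m{\left(x \right)} = 9 x^{2}$ ($m{\left(x \right)} = x^{2} \cdot 9 = 9 x^{2}$)
$m{\left(539 \right)} - 370414 = 9 \cdot 539^{2} - 370414 = 9 \cdot 290521 - 370414 = 2614689 - 370414 = 2244275$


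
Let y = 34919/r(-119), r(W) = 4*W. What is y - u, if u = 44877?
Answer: -21396371/476 ≈ -44950.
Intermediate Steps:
y = -34919/476 (y = 34919/((4*(-119))) = 34919/(-476) = 34919*(-1/476) = -34919/476 ≈ -73.359)
y - u = -34919/476 - 1*44877 = -34919/476 - 44877 = -21396371/476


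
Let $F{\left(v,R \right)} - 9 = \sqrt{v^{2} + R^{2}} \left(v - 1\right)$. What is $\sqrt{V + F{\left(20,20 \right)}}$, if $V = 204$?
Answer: $\sqrt{213 + 380 \sqrt{2}} \approx 27.393$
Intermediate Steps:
$F{\left(v,R \right)} = 9 + \sqrt{R^{2} + v^{2}} \left(-1 + v\right)$ ($F{\left(v,R \right)} = 9 + \sqrt{v^{2} + R^{2}} \left(v - 1\right) = 9 + \sqrt{R^{2} + v^{2}} \left(v - 1\right) = 9 + \sqrt{R^{2} + v^{2}} \left(-1 + v\right)$)
$\sqrt{V + F{\left(20,20 \right)}} = \sqrt{204 + \left(9 - \sqrt{20^{2} + 20^{2}} + 20 \sqrt{20^{2} + 20^{2}}\right)} = \sqrt{204 + \left(9 - \sqrt{400 + 400} + 20 \sqrt{400 + 400}\right)} = \sqrt{204 + \left(9 - \sqrt{800} + 20 \sqrt{800}\right)} = \sqrt{204 + \left(9 - 20 \sqrt{2} + 20 \cdot 20 \sqrt{2}\right)} = \sqrt{204 + \left(9 - 20 \sqrt{2} + 400 \sqrt{2}\right)} = \sqrt{204 + \left(9 + 380 \sqrt{2}\right)} = \sqrt{213 + 380 \sqrt{2}}$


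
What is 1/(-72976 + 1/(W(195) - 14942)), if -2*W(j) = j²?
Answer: -67909/4955727186 ≈ -1.3703e-5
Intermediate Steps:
W(j) = -j²/2
1/(-72976 + 1/(W(195) - 14942)) = 1/(-72976 + 1/(-½*195² - 14942)) = 1/(-72976 + 1/(-½*38025 - 14942)) = 1/(-72976 + 1/(-38025/2 - 14942)) = 1/(-72976 + 1/(-67909/2)) = 1/(-72976 - 2/67909) = 1/(-4955727186/67909) = -67909/4955727186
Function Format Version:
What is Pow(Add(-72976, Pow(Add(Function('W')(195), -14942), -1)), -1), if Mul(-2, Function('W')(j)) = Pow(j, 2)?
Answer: Rational(-67909, 4955727186) ≈ -1.3703e-5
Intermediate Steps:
Function('W')(j) = Mul(Rational(-1, 2), Pow(j, 2))
Pow(Add(-72976, Pow(Add(Function('W')(195), -14942), -1)), -1) = Pow(Add(-72976, Pow(Add(Mul(Rational(-1, 2), Pow(195, 2)), -14942), -1)), -1) = Pow(Add(-72976, Pow(Add(Mul(Rational(-1, 2), 38025), -14942), -1)), -1) = Pow(Add(-72976, Pow(Add(Rational(-38025, 2), -14942), -1)), -1) = Pow(Add(-72976, Pow(Rational(-67909, 2), -1)), -1) = Pow(Add(-72976, Rational(-2, 67909)), -1) = Pow(Rational(-4955727186, 67909), -1) = Rational(-67909, 4955727186)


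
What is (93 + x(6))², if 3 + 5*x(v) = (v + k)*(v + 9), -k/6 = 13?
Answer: 381924/25 ≈ 15277.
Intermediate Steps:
k = -78 (k = -6*13 = -78)
x(v) = -⅗ + (-78 + v)*(9 + v)/5 (x(v) = -⅗ + ((v - 78)*(v + 9))/5 = -⅗ + ((-78 + v)*(9 + v))/5 = -⅗ + (-78 + v)*(9 + v)/5)
(93 + x(6))² = (93 + (-141 - 69/5*6 + (⅕)*6²))² = (93 + (-141 - 414/5 + (⅕)*36))² = (93 + (-141 - 414/5 + 36/5))² = (93 - 1083/5)² = (-618/5)² = 381924/25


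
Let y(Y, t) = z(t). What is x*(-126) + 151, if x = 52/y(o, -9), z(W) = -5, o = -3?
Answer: 7307/5 ≈ 1461.4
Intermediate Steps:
y(Y, t) = -5
x = -52/5 (x = 52/(-5) = 52*(-1/5) = -52/5 ≈ -10.400)
x*(-126) + 151 = -52/5*(-126) + 151 = 6552/5 + 151 = 7307/5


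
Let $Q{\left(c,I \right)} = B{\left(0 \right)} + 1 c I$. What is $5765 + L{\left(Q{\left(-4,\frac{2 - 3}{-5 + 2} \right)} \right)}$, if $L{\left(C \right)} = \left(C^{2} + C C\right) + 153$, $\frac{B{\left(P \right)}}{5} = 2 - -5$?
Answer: $\frac{73664}{9} \approx 8184.9$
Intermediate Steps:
$B{\left(P \right)} = 35$ ($B{\left(P \right)} = 5 \left(2 - -5\right) = 5 \left(2 + 5\right) = 5 \cdot 7 = 35$)
$Q{\left(c,I \right)} = 35 + I c$ ($Q{\left(c,I \right)} = 35 + 1 c I = 35 + c I = 35 + I c$)
$L{\left(C \right)} = 153 + 2 C^{2}$ ($L{\left(C \right)} = \left(C^{2} + C^{2}\right) + 153 = 2 C^{2} + 153 = 153 + 2 C^{2}$)
$5765 + L{\left(Q{\left(-4,\frac{2 - 3}{-5 + 2} \right)} \right)} = 5765 + \left(153 + 2 \left(35 + \frac{2 - 3}{-5 + 2} \left(-4\right)\right)^{2}\right) = 5765 + \left(153 + 2 \left(35 + - \frac{1}{-3} \left(-4\right)\right)^{2}\right) = 5765 + \left(153 + 2 \left(35 + \left(-1\right) \left(- \frac{1}{3}\right) \left(-4\right)\right)^{2}\right) = 5765 + \left(153 + 2 \left(35 + \frac{1}{3} \left(-4\right)\right)^{2}\right) = 5765 + \left(153 + 2 \left(35 - \frac{4}{3}\right)^{2}\right) = 5765 + \left(153 + 2 \left(\frac{101}{3}\right)^{2}\right) = 5765 + \left(153 + 2 \cdot \frac{10201}{9}\right) = 5765 + \left(153 + \frac{20402}{9}\right) = 5765 + \frac{21779}{9} = \frac{73664}{9}$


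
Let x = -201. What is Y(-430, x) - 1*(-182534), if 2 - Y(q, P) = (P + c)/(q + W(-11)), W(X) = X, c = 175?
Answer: 80498350/441 ≈ 1.8254e+5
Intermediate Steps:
Y(q, P) = 2 - (175 + P)/(-11 + q) (Y(q, P) = 2 - (P + 175)/(q - 11) = 2 - (175 + P)/(-11 + q))
Y(-430, x) - 1*(-182534) = (-197 - 1*(-201) + 2*(-430))/(-11 - 430) - 1*(-182534) = (-197 + 201 - 860)/(-441) + 182534 = -1/441*(-856) + 182534 = 856/441 + 182534 = 80498350/441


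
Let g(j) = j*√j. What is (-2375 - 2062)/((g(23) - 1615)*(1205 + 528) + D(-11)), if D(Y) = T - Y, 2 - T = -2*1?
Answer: 12418186860/7796628471137 + 176854383*√23/7796628471137 ≈ 0.0017015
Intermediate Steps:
g(j) = j^(3/2)
T = 4 (T = 2 - (-2) = 2 - 1*(-2) = 2 + 2 = 4)
D(Y) = 4 - Y
(-2375 - 2062)/((g(23) - 1615)*(1205 + 528) + D(-11)) = (-2375 - 2062)/((23^(3/2) - 1615)*(1205 + 528) + (4 - 1*(-11))) = -4437/((23*√23 - 1615)*1733 + (4 + 11)) = -4437/((-1615 + 23*√23)*1733 + 15) = -4437/((-2798795 + 39859*√23) + 15) = -4437/(-2798780 + 39859*√23)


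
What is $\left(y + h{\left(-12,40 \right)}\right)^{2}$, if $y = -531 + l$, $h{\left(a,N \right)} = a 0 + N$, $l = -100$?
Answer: $349281$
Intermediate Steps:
$h{\left(a,N \right)} = N$ ($h{\left(a,N \right)} = 0 + N = N$)
$y = -631$ ($y = -531 - 100 = -631$)
$\left(y + h{\left(-12,40 \right)}\right)^{2} = \left(-631 + 40\right)^{2} = \left(-591\right)^{2} = 349281$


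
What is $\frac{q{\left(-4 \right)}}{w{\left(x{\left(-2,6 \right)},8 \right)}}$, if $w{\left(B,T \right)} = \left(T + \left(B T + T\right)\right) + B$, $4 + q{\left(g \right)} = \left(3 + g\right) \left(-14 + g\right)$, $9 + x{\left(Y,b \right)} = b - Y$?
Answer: $2$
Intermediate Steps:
$x{\left(Y,b \right)} = -9 + b - Y$ ($x{\left(Y,b \right)} = -9 - \left(Y - b\right) = -9 + b - Y$)
$q{\left(g \right)} = -4 + \left(-14 + g\right) \left(3 + g\right)$ ($q{\left(g \right)} = -4 + \left(3 + g\right) \left(-14 + g\right) = -4 + \left(-14 + g\right) \left(3 + g\right)$)
$w{\left(B,T \right)} = B + 2 T + B T$ ($w{\left(B,T \right)} = \left(T + \left(T + B T\right)\right) + B = \left(2 T + B T\right) + B = B + 2 T + B T$)
$\frac{q{\left(-4 \right)}}{w{\left(x{\left(-2,6 \right)},8 \right)}} = \frac{-46 + \left(-4\right)^{2} - -44}{\left(-9 + 6 - -2\right) + 2 \cdot 8 + \left(-9 + 6 - -2\right) 8} = \frac{-46 + 16 + 44}{\left(-9 + 6 + 2\right) + 16 + \left(-9 + 6 + 2\right) 8} = \frac{14}{-1 + 16 - 8} = \frac{14}{7} = 14 \cdot \frac{1}{7} = 2$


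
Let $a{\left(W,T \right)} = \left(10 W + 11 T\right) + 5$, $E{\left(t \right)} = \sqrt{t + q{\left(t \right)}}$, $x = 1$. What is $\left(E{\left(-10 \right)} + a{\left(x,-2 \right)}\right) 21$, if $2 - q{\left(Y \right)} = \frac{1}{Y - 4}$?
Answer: $-147 + \frac{3 i \sqrt{1554}}{2} \approx -147.0 + 59.131 i$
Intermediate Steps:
$q{\left(Y \right)} = 2 - \frac{1}{-4 + Y}$ ($q{\left(Y \right)} = 2 - \frac{1}{Y - 4} = 2 - \frac{1}{-4 + Y}$)
$E{\left(t \right)} = \sqrt{t + \frac{-9 + 2 t}{-4 + t}}$
$a{\left(W,T \right)} = 5 + 10 W + 11 T$
$\left(E{\left(-10 \right)} + a{\left(x,-2 \right)}\right) 21 = \left(\sqrt{\frac{-9 + \left(-10\right)^{2} - -20}{-4 - 10}} + \left(5 + 10 \cdot 1 + 11 \left(-2\right)\right)\right) 21 = \left(\sqrt{\frac{-9 + 100 + 20}{-14}} + \left(5 + 10 - 22\right)\right) 21 = \left(\sqrt{\left(- \frac{1}{14}\right) 111} - 7\right) 21 = \left(\sqrt{- \frac{111}{14}} - 7\right) 21 = \left(\frac{i \sqrt{1554}}{14} - 7\right) 21 = \left(-7 + \frac{i \sqrt{1554}}{14}\right) 21 = -147 + \frac{3 i \sqrt{1554}}{2}$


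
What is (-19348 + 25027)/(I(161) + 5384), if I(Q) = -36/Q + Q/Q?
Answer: 304773/288983 ≈ 1.0546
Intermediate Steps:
I(Q) = 1 - 36/Q (I(Q) = -36/Q + 1 = 1 - 36/Q)
(-19348 + 25027)/(I(161) + 5384) = (-19348 + 25027)/((-36 + 161)/161 + 5384) = 5679/((1/161)*125 + 5384) = 5679/(125/161 + 5384) = 5679/(866949/161) = 5679*(161/866949) = 304773/288983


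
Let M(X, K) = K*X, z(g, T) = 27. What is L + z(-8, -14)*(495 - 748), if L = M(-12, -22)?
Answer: -6567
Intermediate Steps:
L = 264 (L = -22*(-12) = 264)
L + z(-8, -14)*(495 - 748) = 264 + 27*(495 - 748) = 264 + 27*(-253) = 264 - 6831 = -6567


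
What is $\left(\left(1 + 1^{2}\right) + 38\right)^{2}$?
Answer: $1600$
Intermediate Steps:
$\left(\left(1 + 1^{2}\right) + 38\right)^{2} = \left(\left(1 + 1\right) + 38\right)^{2} = \left(2 + 38\right)^{2} = 40^{2} = 1600$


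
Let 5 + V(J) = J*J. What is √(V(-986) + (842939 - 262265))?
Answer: √1552865 ≈ 1246.1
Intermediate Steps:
V(J) = -5 + J² (V(J) = -5 + J*J = -5 + J²)
√(V(-986) + (842939 - 262265)) = √((-5 + (-986)²) + (842939 - 262265)) = √((-5 + 972196) + 580674) = √(972191 + 580674) = √1552865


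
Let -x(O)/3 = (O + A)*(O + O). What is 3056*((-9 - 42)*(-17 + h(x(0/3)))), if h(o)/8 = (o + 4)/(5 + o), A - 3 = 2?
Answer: 8260368/5 ≈ 1.6521e+6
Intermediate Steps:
A = 5 (A = 3 + 2 = 5)
x(O) = -6*O*(5 + O) (x(O) = -3*(O + 5)*(O + O) = -3*(5 + O)*2*O = -6*O*(5 + O))
h(o) = 8*(4 + o)/(5 + o) (h(o) = 8*((o + 4)/(5 + o)) = 8*((4 + o)/(5 + o)) = 8*(4 + o)/(5 + o))
3056*((-9 - 42)*(-17 + h(x(0/3)))) = 3056*((-9 - 42)*(-17 + 8*(4 - 6*0/3*(5 + 0/3))/(5 - 6*0/3*(5 + 0/3)))) = 3056*(-51*(-17 + 8*(4 - 6*0*(⅓)*(5 + 0*(⅓)))/(5 - 6*0*(⅓)*(5 + 0*(⅓))))) = 3056*(-51*(-17 + 8*(4 - 6*0*(5 + 0))/(5 - 6*0*(5 + 0)))) = 3056*(-51*(-17 + 8*(4 - 6*0*5)/(5 - 6*0*5))) = 3056*(-51*(-17 + 8*(4 + 0)/(5 + 0))) = 3056*(-51*(-17 + 8*4/5)) = 3056*(-51*(-17 + 8*(⅕)*4)) = 3056*(-51*(-17 + 32/5)) = 3056*(-51*(-53/5)) = 3056*(2703/5) = 8260368/5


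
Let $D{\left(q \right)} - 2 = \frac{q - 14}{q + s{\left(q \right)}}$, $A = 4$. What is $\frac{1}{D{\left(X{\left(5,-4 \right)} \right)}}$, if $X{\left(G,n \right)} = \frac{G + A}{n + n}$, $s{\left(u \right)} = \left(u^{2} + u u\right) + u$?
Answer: $- \frac{9}{466} \approx -0.019313$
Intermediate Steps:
$s{\left(u \right)} = u + 2 u^{2}$ ($s{\left(u \right)} = \left(u^{2} + u^{2}\right) + u = 2 u^{2} + u = u + 2 u^{2}$)
$X{\left(G,n \right)} = \frac{4 + G}{2 n}$ ($X{\left(G,n \right)} = \frac{G + 4}{n + n} = \frac{4 + G}{2 n}$)
$D{\left(q \right)} = 2 + \frac{-14 + q}{q + q \left(1 + 2 q\right)}$ ($D{\left(q \right)} = 2 + \frac{q - 14}{q + q \left(1 + 2 q\right)} = 2 + \frac{-14 + q}{q + q \left(1 + 2 q\right)}$)
$\frac{1}{D{\left(X{\left(5,-4 \right)} \right)}} = \frac{1}{\frac{1}{2} \frac{1}{\frac{1}{2} \frac{1}{-4} \left(4 + 5\right)} \frac{1}{1 + \frac{4 + 5}{2 \left(-4\right)}} \left(-14 + 4 \left(\frac{4 + 5}{2 \left(-4\right)}\right)^{2} + 5 \frac{4 + 5}{2 \left(-4\right)}\right)} = \frac{1}{\frac{1}{2} \frac{1}{\frac{1}{2} \left(- \frac{1}{4}\right) 9} \frac{1}{1 + \frac{1}{2} \left(- \frac{1}{4}\right) 9} \left(-14 + 4 \left(\frac{1}{2} \left(- \frac{1}{4}\right) 9\right)^{2} + 5 \cdot \frac{1}{2} \left(- \frac{1}{4}\right) 9\right)} = \frac{1}{\frac{1}{2} \frac{1}{- \frac{9}{8}} \frac{1}{1 - \frac{9}{8}} \left(-14 + 4 \left(- \frac{9}{8}\right)^{2} + 5 \left(- \frac{9}{8}\right)\right)} = \frac{1}{\frac{1}{2} \left(- \frac{8}{9}\right) \frac{1}{- \frac{1}{8}} \left(-14 + 4 \cdot \frac{81}{64} - \frac{45}{8}\right)} = \frac{1}{\frac{1}{2} \left(- \frac{8}{9}\right) \left(-8\right) \left(-14 + \frac{81}{16} - \frac{45}{8}\right)} = \frac{1}{\frac{1}{2} \left(- \frac{8}{9}\right) \left(-8\right) \left(- \frac{233}{16}\right)} = \frac{1}{- \frac{466}{9}} = - \frac{9}{466}$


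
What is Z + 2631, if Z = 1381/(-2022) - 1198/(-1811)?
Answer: 9634227667/3661842 ≈ 2631.0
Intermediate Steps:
Z = -78635/3661842 (Z = 1381*(-1/2022) - 1198*(-1/1811) = -1381/2022 + 1198/1811 = -78635/3661842 ≈ -0.021474)
Z + 2631 = -78635/3661842 + 2631 = 9634227667/3661842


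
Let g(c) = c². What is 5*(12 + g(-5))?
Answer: 185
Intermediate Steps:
5*(12 + g(-5)) = 5*(12 + (-5)²) = 5*(12 + 25) = 5*37 = 185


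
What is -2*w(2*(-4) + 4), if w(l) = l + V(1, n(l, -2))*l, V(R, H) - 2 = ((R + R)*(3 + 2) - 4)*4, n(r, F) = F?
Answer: 216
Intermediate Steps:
V(R, H) = -14 + 40*R (V(R, H) = 2 + ((R + R)*(3 + 2) - 4)*4 = 2 + ((2*R)*5 - 4)*4 = 2 + (10*R - 4)*4 = 2 + (-4 + 10*R)*4 = 2 + (-16 + 40*R) = -14 + 40*R)
w(l) = 27*l (w(l) = l + (-14 + 40*1)*l = l + (-14 + 40)*l = l + 26*l = 27*l)
-2*w(2*(-4) + 4) = -54*(2*(-4) + 4) = -54*(-8 + 4) = -54*(-4) = -2*(-108) = 216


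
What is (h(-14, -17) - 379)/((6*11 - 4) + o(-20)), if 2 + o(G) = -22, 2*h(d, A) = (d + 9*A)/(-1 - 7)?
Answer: -5897/608 ≈ -9.6990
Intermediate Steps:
h(d, A) = -9*A/16 - d/16 (h(d, A) = ((d + 9*A)/(-1 - 7))/2 = ((d + 9*A)/(-8))/2 = ((d + 9*A)*(-⅛))/2 = (-9*A/8 - d/8)/2 = -9*A/16 - d/16)
o(G) = -24 (o(G) = -2 - 22 = -24)
(h(-14, -17) - 379)/((6*11 - 4) + o(-20)) = ((-9/16*(-17) - 1/16*(-14)) - 379)/((6*11 - 4) - 24) = ((153/16 + 7/8) - 379)/((66 - 4) - 24) = (167/16 - 379)/(62 - 24) = -5897/16/38 = -5897/16*1/38 = -5897/608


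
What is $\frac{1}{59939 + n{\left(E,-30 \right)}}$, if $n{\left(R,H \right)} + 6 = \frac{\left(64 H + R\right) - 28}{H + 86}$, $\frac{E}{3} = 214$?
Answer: $\frac{28}{1677471} \approx 1.6692 \cdot 10^{-5}$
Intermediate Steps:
$E = 642$ ($E = 3 \cdot 214 = 642$)
$n{\left(R,H \right)} = -6 + \frac{-28 + R + 64 H}{86 + H}$ ($n{\left(R,H \right)} = -6 + \frac{\left(64 H + R\right) - 28}{H + 86} = -6 + \frac{\left(R + 64 H\right) - 28}{86 + H} = -6 + \frac{-28 + R + 64 H}{86 + H}$)
$\frac{1}{59939 + n{\left(E,-30 \right)}} = \frac{1}{59939 + \frac{-544 + 642 + 58 \left(-30\right)}{86 - 30}} = \frac{1}{59939 + \frac{-544 + 642 - 1740}{56}} = \frac{1}{59939 + \frac{1}{56} \left(-1642\right)} = \frac{1}{59939 - \frac{821}{28}} = \frac{1}{\frac{1677471}{28}} = \frac{28}{1677471}$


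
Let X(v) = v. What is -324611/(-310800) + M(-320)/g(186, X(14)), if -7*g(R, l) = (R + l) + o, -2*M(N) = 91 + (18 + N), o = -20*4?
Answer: -9453/1850 ≈ -5.1097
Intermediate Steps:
o = -80
M(N) = -109/2 - N/2 (M(N) = -(91 + (18 + N))/2 = -(109 + N)/2 = -109/2 - N/2)
g(R, l) = 80/7 - R/7 - l/7 (g(R, l) = -((R + l) - 80)/7 = -(-80 + R + l)/7 = 80/7 - R/7 - l/7)
-324611/(-310800) + M(-320)/g(186, X(14)) = -324611/(-310800) + (-109/2 - 1/2*(-320))/(80/7 - 1/7*186 - 1/7*14) = -324611*(-1/310800) + (-109/2 + 160)/(80/7 - 186/7 - 2) = 46373/44400 + 211/(2*(-120/7)) = 46373/44400 + (211/2)*(-7/120) = 46373/44400 - 1477/240 = -9453/1850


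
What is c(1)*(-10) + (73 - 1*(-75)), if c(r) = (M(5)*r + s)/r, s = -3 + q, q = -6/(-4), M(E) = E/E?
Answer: 153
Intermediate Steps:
M(E) = 1
q = 3/2 (q = -6*(-¼) = 3/2 ≈ 1.5000)
s = -3/2 (s = -3 + 3/2 = -3/2 ≈ -1.5000)
c(r) = (-3/2 + r)/r (c(r) = (1*r - 3/2)/r = (r - 3/2)/r = (-3/2 + r)/r)
c(1)*(-10) + (73 - 1*(-75)) = ((-3/2 + 1)/1)*(-10) + (73 - 1*(-75)) = (1*(-½))*(-10) + (73 + 75) = -½*(-10) + 148 = 5 + 148 = 153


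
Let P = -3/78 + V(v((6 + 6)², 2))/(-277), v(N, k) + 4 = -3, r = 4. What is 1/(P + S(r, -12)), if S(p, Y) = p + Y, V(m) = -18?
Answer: -7202/57425 ≈ -0.12542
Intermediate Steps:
v(N, k) = -7 (v(N, k) = -4 - 3 = -7)
S(p, Y) = Y + p
P = 191/7202 (P = -3/78 - 18/(-277) = -3*1/78 - 18*(-1/277) = -1/26 + 18/277 = 191/7202 ≈ 0.026520)
1/(P + S(r, -12)) = 1/(191/7202 + (-12 + 4)) = 1/(191/7202 - 8) = 1/(-57425/7202) = -7202/57425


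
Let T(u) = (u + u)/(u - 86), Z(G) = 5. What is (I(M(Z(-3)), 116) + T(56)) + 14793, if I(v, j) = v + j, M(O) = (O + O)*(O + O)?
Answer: 225079/15 ≈ 15005.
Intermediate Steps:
M(O) = 4*O² (M(O) = (2*O)*(2*O) = 4*O²)
T(u) = 2*u/(-86 + u) (T(u) = (2*u)/(-86 + u) = 2*u/(-86 + u))
I(v, j) = j + v
(I(M(Z(-3)), 116) + T(56)) + 14793 = ((116 + 4*5²) + 2*56/(-86 + 56)) + 14793 = ((116 + 4*25) + 2*56/(-30)) + 14793 = ((116 + 100) + 2*56*(-1/30)) + 14793 = (216 - 56/15) + 14793 = 3184/15 + 14793 = 225079/15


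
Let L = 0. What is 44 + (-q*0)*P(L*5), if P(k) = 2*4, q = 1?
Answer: 44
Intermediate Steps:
P(k) = 8
44 + (-q*0)*P(L*5) = 44 + (-1*1*0)*8 = 44 - 1*0*8 = 44 + 0*8 = 44 + 0 = 44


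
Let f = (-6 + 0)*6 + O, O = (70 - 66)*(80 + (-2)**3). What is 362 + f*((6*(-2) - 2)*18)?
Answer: -63142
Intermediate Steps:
O = 288 (O = 4*(80 - 8) = 4*72 = 288)
f = 252 (f = (-6 + 0)*6 + 288 = -6*6 + 288 = -36 + 288 = 252)
362 + f*((6*(-2) - 2)*18) = 362 + 252*((6*(-2) - 2)*18) = 362 + 252*((-12 - 2)*18) = 362 + 252*(-14*18) = 362 + 252*(-252) = 362 - 63504 = -63142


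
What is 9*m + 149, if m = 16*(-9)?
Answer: -1147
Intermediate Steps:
m = -144
9*m + 149 = 9*(-144) + 149 = -1296 + 149 = -1147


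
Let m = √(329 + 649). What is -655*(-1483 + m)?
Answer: 971365 - 655*√978 ≈ 9.5088e+5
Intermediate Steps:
m = √978 ≈ 31.273
-655*(-1483 + m) = -655*(-1483 + √978) = 971365 - 655*√978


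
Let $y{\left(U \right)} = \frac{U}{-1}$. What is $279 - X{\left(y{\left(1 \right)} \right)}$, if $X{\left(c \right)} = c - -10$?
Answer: $270$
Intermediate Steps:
$y{\left(U \right)} = - U$ ($y{\left(U \right)} = U \left(-1\right) = - U$)
$X{\left(c \right)} = 10 + c$ ($X{\left(c \right)} = c + 10 = 10 + c$)
$279 - X{\left(y{\left(1 \right)} \right)} = 279 - \left(10 - 1\right) = 279 - 9 = 270$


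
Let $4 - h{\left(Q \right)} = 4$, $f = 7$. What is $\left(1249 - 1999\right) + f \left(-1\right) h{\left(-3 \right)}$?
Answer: $-750$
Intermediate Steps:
$h{\left(Q \right)} = 0$ ($h{\left(Q \right)} = 4 - 4 = 0$)
$\left(1249 - 1999\right) + f \left(-1\right) h{\left(-3 \right)} = \left(1249 - 1999\right) + 7 \left(-1\right) 0 = -750 - 0 = -750 + 0 = -750$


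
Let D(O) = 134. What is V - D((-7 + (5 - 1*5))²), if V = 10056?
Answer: 9922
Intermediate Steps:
V - D((-7 + (5 - 1*5))²) = 10056 - 1*134 = 10056 - 134 = 9922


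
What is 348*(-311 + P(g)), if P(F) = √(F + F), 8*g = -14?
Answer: -108228 + 174*I*√14 ≈ -1.0823e+5 + 651.05*I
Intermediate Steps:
g = -7/4 (g = (⅛)*(-14) = -7/4 ≈ -1.7500)
P(F) = √2*√F (P(F) = √(2*F) = √2*√F)
348*(-311 + P(g)) = 348*(-311 + √2*√(-7/4)) = 348*(-311 + √2*(I*√7/2)) = 348*(-311 + I*√14/2) = -108228 + 174*I*√14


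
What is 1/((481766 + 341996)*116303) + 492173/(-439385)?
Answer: -47153122444068893/42095715744830110 ≈ -1.1201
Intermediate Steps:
1/((481766 + 341996)*116303) + 492173/(-439385) = (1/116303)/823762 + 492173*(-1/439385) = (1/823762)*(1/116303) - 492173/439385 = 1/95805991886 - 492173/439385 = -47153122444068893/42095715744830110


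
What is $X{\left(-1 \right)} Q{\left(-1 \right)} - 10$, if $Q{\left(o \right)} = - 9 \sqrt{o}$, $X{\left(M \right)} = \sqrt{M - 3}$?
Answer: $8$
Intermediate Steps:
$X{\left(M \right)} = \sqrt{-3 + M}$
$X{\left(-1 \right)} Q{\left(-1 \right)} - 10 = \sqrt{-3 - 1} \left(- 9 \sqrt{-1}\right) - 10 = \sqrt{-4} \left(- 9 i\right) - 10 = 2 i \left(- 9 i\right) - 10 = 18 - 10 = 8$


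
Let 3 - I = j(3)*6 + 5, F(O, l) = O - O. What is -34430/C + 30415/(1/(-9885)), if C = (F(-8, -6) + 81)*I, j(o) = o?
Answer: -48705665107/162 ≈ -3.0065e+8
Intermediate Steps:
F(O, l) = 0
I = -20 (I = 3 - (3*6 + 5) = 3 - (18 + 5) = 3 - 1*23 = 3 - 23 = -20)
C = -1620 (C = (0 + 81)*(-20) = 81*(-20) = -1620)
-34430/C + 30415/(1/(-9885)) = -34430/(-1620) + 30415/(1/(-9885)) = -34430*(-1/1620) + 30415/(-1/9885) = 3443/162 + 30415*(-9885) = 3443/162 - 300652275 = -48705665107/162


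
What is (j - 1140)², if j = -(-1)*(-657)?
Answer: 3229209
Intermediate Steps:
j = -657 (j = -1*657 = -657)
(j - 1140)² = (-657 - 1140)² = (-1797)² = 3229209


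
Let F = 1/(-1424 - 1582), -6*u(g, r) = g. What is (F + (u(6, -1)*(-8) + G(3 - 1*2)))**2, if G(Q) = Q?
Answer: 731864809/9036036 ≈ 80.994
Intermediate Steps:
u(g, r) = -g/6
F = -1/3006 (F = 1/(-3006) = -1/3006 ≈ -0.00033267)
(F + (u(6, -1)*(-8) + G(3 - 1*2)))**2 = (-1/3006 + (-1/6*6*(-8) + (3 - 1*2)))**2 = (-1/3006 + (-1*(-8) + (3 - 2)))**2 = (-1/3006 + (8 + 1))**2 = (-1/3006 + 9)**2 = (27053/3006)**2 = 731864809/9036036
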